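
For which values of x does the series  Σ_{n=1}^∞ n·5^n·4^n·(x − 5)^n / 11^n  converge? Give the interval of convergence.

Apply the ratio test: |a_{n+1}| / |a_n| = [(n+1)/n] · 5·4/11, which tends to 20/11 as n → ∞.
Convergence for |x − 5| · 20/11 < 1, i.e. |x − 5| < 11/20. So R = 11/20.
Check x = 111/20: the n-th term does not approach 0; divergence by the term test.
Endpoint x = 89/20: the terms have absolute value of order n, which does not tend to 0, so the series diverges by the divergence test.

(89/20, 111/20)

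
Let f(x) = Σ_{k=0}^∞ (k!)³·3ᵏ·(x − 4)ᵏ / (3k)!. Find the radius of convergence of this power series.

R = 9

Apply the ratio test: |a_{k+1}| / |a_k| = (k+1)³/[(3k+1)·(3k+2)·(3k+3)] · 3, which tends to 1/9 as k → ∞.
Thus R = 1/(1/9) = 9.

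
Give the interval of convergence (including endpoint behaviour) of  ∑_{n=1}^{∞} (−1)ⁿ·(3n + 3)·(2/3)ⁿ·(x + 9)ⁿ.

The ratio of consecutive coefficients is [(3(n+1) + 3)/(3n + 3)] · 2/3 → 2/3.
Convergence for |x + 9| · 2/3 < 1, i.e. |x + 9| < 3/2. So R = 3/2.
When x = -15/2, the terms have absolute value of order n, which does not tend to 0, so the series diverges by the divergence test.
Endpoint x = -21/2: the terms do not tend to 0, so the series diverges.

(-21/2, -15/2)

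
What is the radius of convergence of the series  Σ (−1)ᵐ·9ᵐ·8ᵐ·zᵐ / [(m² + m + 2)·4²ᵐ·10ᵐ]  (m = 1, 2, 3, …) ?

Ratio test: |a_{m+1}/a_m| = [(m² + m + 2)/((m+1)² + (m+1) + 2)] · 9·8/(16·10) → 9/20 as m → ∞.
Thus R = 1/(9/20) = 20/9.

R = 20/9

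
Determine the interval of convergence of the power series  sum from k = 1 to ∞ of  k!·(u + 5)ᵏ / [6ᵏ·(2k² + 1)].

Ratio test: |a_{k+1}/a_k| = (k+1) · 1/6 · (2k² + 1)/(2(k+1)² + 1) → ∞ as k → ∞.
Since the ratio → ∞, the series diverges for every u ≠ -5, and R = 0.

{-5}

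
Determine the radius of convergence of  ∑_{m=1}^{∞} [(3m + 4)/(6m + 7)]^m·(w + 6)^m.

Applying the root test, |a_m|^(1/m) = (3m + 4)/(6m + 7) → 1/2.
The series converges when 1/2 · |w + 6| < 1, giving R = 2.

R = 2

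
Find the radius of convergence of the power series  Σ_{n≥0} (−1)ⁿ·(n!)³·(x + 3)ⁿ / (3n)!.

R = 27

By the ratio test, |a_{n+1}/a_n| = (n+1)³/[(3n+1)·(3n+2)·(3n+3)] → 1/27.
Thus R = 1/(1/27) = 27.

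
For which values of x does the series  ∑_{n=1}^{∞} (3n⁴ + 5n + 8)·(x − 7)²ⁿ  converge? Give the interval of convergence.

(6, 8)

Ratio test: |a_{n+1}/a_n| = (3(n+1)⁴ + 5(n+1) + 8)/(3n⁴ + 5n + 8) → 1 as n → ∞.
Writing y = (x − 7)², the series in y has radius 1, so |x − 7| < √(1) = 1 and R = 1.
Endpoint x = 8: the n-th term does not approach 0; divergence by the term test.
At x = 6: the terms do not tend to 0, so the series diverges.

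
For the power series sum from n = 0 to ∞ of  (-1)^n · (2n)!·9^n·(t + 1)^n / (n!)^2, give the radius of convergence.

Apply the ratio test: |a_{n+1}| / |a_n| = (2n+1)·(2n+2)/(n+1)² · 9, which tends to 36 as n → ∞.
Thus R = 1/(36) = 1/36.

R = 1/36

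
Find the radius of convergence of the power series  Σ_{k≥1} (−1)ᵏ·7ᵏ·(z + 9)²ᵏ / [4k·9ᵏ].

R = 3√7/7

The ratio of consecutive coefficients is [4k/4(k+1)] · 7/9 → 7/9.
Writing y = (z + 9)², the series in y has radius 9/7, so |z + 9| < √(9/7) and R = 3√7/7.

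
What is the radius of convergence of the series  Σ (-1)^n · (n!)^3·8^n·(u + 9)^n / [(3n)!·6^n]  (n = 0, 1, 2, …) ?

By the ratio test, |a_{n+1}/a_n| = (n+1)³/[(3n+1)·(3n+2)·(3n+3)] · 8/6 → 4/81.
Hence the series converges for |u + 9| < 1/(4/81) = 81/4, so the radius of convergence is 81/4.

R = 81/4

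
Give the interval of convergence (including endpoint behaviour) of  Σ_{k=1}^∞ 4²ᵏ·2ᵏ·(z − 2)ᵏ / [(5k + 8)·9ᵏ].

Apply the ratio test: |a_{k+1}| / |a_k| = [(5k + 8)/(5(k+1) + 8)] · 16·2/9, which tends to 32/9 as k → ∞.
Convergence for |z − 2| · 32/9 < 1, i.e. |z − 2| < 9/32. So R = 9/32.
Endpoint z = 73/32: the terms behave like c/k; limit comparison with the harmonic series gives divergence.
When z = 55/32, convergence follows from the alternating series test (terms decrease monotonically to 0).

[55/32, 73/32)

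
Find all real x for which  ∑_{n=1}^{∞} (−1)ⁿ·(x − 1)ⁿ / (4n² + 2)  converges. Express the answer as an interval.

By the ratio test, |a_{n+1}/a_n| = (4n² + 2)/(4(n+1)² + 2) → 1.
So the series converges when |x − 1| < 1 and diverges when |x − 1| > 1; R = 1.
Endpoint x = 2: absolute convergence follows by limit comparison with Σ 1/n².
When x = 0, the terms are on the order of 1/n², so the series converges absolutely by comparison with the p-series (p = 2 > 1).

[0, 2]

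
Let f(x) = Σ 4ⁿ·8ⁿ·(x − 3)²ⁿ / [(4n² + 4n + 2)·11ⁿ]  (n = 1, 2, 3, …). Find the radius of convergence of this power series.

R = √22/8

The ratio of consecutive coefficients is [(4n² + 4n + 2)/(4(n+1)² + 4(n+1) + 2)] · 4·8/11 → 32/11.
Since the exponent of (x − 3) increases by 2 each term, convergence requires |x − 3|² < 11/32, hence R = √22/8.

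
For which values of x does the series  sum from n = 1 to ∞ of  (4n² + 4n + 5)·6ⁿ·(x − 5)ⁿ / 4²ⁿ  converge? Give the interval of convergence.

(7/3, 23/3)

Apply the ratio test: |a_{n+1}| / |a_n| = [(4(n+1)² + 4(n+1) + 5)/(4n² + 4n + 5)] · 6/16, which tends to 3/8 as n → ∞.
Convergence for |x − 5| · 3/8 < 1, i.e. |x − 5| < 8/3. So R = 8/3.
When x = 23/3, the terms do not tend to 0, so the series diverges.
Check x = 7/3: the terms do not tend to 0, so the series diverges.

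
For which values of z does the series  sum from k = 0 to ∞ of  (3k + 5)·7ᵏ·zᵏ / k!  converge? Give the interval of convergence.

Apply the ratio test: |a_{k+1}| / |a_k| = (3(k+1) + 5)/(3k + 5) · 7 · 1/(k+1), which tends to 0 as k → ∞.
The limit is 0, so the series converges for all z; R = ∞.

(−∞, ∞)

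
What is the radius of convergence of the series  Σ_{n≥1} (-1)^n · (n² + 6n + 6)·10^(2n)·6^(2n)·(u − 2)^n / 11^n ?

Ratio test: |a_{n+1}/a_n| = [((n+1)² + 6(n+1) + 6)/(n² + 6n + 6)] · 100·36/11 → 3600/11 as n → ∞.
Hence the series converges for |u − 2| < 1/(3600/11) = 11/3600, so the radius of convergence is 11/3600.

R = 11/3600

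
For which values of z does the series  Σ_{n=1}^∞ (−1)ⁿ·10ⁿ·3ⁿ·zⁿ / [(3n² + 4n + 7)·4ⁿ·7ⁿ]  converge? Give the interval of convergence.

The ratio of consecutive coefficients is [(3n² + 4n + 7)/(3(n+1)² + 4(n+1) + 7)] · 10·3/(4·7) → 15/14.
The series converges when 15/14 · |z| < 1, giving R = 14/15.
Check z = 14/15: the terms are on the order of 1/n², so the series converges absolutely by comparison with the p-series (p = 2 > 1).
At z = -14/15: absolute convergence follows by limit comparison with Σ 1/n².

[-14/15, 14/15]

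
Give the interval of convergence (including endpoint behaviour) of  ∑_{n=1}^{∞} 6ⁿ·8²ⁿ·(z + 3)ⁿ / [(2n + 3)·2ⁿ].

The ratio of consecutive coefficients is [(2n + 3)/(2(n+1) + 3)] · 6·64/2 → 192.
Convergence for |z + 3| · 192 < 1, i.e. |z + 3| < 1/192. So R = 1/192.
When z = -575/192, the terms behave like c/n; limit comparison with the harmonic series gives divergence.
Check z = -577/192: the terms alternate in sign and decrease monotonically to 0 in absolute value (size ~ c/n), so the alternating series test gives convergence.

[-577/192, -575/192)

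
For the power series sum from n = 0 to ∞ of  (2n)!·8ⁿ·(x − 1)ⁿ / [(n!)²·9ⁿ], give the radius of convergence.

The ratio of consecutive coefficients is (2n+1)·(2n+2)/(n+1)² · 8/9 → 32/9.
Thus R = 1/(32/9) = 9/32.

R = 9/32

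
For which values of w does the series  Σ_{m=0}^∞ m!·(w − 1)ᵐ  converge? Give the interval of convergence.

Apply the ratio test: |a_{m+1}| / |a_m| = (m+1), which tends to ∞ as m → ∞.
Since the ratio → ∞, the series diverges for every w ≠ 1, and R = 0.

{1}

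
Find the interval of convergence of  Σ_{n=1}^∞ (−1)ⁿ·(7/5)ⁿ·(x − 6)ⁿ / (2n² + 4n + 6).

[37/7, 47/7]

By the ratio test, |a_{n+1}/a_n| = [(2n² + 4n + 6)/(2(n+1)² + 4(n+1) + 6)] · 7/5 → 7/5.
Thus R = 1/(7/5) = 5/7.
At x = 47/7: the terms are on the order of 1/n², so the series converges absolutely by comparison with the p-series (p = 2 > 1).
When x = 37/7, the terms are on the order of 1/n², so the series converges absolutely by comparison with the p-series (p = 2 > 1).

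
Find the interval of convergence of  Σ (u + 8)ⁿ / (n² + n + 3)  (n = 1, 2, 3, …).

Apply the ratio test: |a_{n+1}| / |a_n| = (n² + n + 3)/((n+1)² + (n+1) + 3), which tends to 1 as n → ∞.
Convergence for |u + 8| < 1, so R = 1.
Check u = -7: the terms are on the order of 1/n², so the series converges absolutely by comparison with the p-series (p = 2 > 1).
Endpoint u = -9: absolute convergence follows by limit comparison with Σ 1/n².

[-9, -7]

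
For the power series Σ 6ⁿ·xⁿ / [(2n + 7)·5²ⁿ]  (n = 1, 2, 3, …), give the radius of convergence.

Ratio test: |a_{n+1}/a_n| = [(2n + 7)/(2(n+1) + 7)] · 6/25 → 6/25 as n → ∞.
Thus R = 1/(6/25) = 25/6.

R = 25/6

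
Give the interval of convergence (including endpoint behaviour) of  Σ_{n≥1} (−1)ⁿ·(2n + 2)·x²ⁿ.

By the ratio test, |a_{n+1}/a_n| = (2(n+1) + 2)/(2n + 2) → 1.
Writing y = x², the series in y has radius 1, so |x| < √(1) = 1 and R = 1.
When x = 1, the terms have absolute value of order n, which does not tend to 0, so the series diverges by the divergence test.
At x = -1: the terms do not tend to 0, so the series diverges.

(-1, 1)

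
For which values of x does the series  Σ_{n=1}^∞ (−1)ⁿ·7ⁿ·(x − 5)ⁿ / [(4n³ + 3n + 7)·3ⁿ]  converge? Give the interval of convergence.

The ratio of consecutive coefficients is [(4n³ + 3n + 7)/(4(n+1)³ + 3(n+1) + 7)] · 7/3 → 7/3.
Convergence for |x − 5| · 7/3 < 1, i.e. |x − 5| < 3/7. So R = 3/7.
Endpoint x = 38/7: the terms are on the order of 1/n³, so the series converges absolutely by comparison with the p-series (p = 3 > 1).
Check x = 32/7: absolute convergence follows by limit comparison with Σ 1/n³.

[32/7, 38/7]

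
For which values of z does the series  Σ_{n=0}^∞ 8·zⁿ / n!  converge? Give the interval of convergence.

(−∞, ∞)

Apply the ratio test: |a_{n+1}| / |a_n| = 8/8 · 1/(n+1), which tends to 0 as n → ∞.
Since the limit is 0 < 1 for every z, the series converges on all of ℝ and R = ∞.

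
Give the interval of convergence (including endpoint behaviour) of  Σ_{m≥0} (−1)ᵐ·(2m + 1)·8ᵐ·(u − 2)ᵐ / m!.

(−∞, ∞)

The ratio of consecutive coefficients is (2(m+1) + 1)/(2m + 1) · 8 · 1/(m+1) → 0.
The ratio tends to 0 regardless of u, hence R = ∞.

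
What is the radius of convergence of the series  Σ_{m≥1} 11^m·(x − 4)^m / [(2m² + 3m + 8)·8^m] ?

R = 8/11

Apply the ratio test: |a_{m+1}| / |a_m| = [(2m² + 3m + 8)/(2(m+1)² + 3(m+1) + 8)] · 11/8, which tends to 11/8 as m → ∞.
The series converges when 11/8 · |x − 4| < 1, giving R = 8/11.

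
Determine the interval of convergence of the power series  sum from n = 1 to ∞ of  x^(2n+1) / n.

By the ratio test, |a_{n+1}/a_n| = n/(n+1) → 1.
Since the exponent of x increases by 2 each term, convergence requires |x|² < 1, hence R = 1.
When x = 1, the terms are asymptotic to a nonzero constant times 1/n, so the series diverges by limit comparison with Σ 1/n.
When x = -1, the terms behave like c/n; limit comparison with the harmonic series gives divergence.

(-1, 1)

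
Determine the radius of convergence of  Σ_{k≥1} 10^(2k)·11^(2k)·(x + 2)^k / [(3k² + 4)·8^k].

By the ratio test, |a_{k+1}/a_k| = [(3k² + 4)/(3(k+1)² + 4)] · 100·121/8 → 3025/2.
The series converges when 3025/2 · |x + 2| < 1, giving R = 2/3025.

R = 2/3025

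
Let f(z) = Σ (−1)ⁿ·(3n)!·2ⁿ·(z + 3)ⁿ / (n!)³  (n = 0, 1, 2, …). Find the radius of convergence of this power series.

R = 1/54

By the ratio test, |a_{n+1}/a_n| = (3n+1)·(3n+2)·(3n+3)/(n+1)³ · 2 → 54.
Convergence for |z + 3| · 54 < 1, i.e. |z + 3| < 1/54. So R = 1/54.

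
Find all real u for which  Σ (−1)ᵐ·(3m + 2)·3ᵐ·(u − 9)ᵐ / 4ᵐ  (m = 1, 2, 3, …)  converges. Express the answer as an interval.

The ratio of consecutive coefficients is [(3(m+1) + 2)/(3m + 2)] · 3/4 → 3/4.
Hence the series converges for |u − 9| < 1/(3/4) = 4/3, so the radius of convergence is 4/3.
When u = 31/3, the m-th term does not approach 0; divergence by the term test.
At u = 23/3: the terms do not tend to 0, so the series diverges.

(23/3, 31/3)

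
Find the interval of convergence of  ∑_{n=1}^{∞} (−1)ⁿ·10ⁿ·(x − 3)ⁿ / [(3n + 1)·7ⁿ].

By the ratio test, |a_{n+1}/a_n| = [(3n + 1)/(3(n+1) + 1)] · 10/7 → 10/7.
Thus R = 1/(10/7) = 7/10.
At x = 37/10: the terms alternate in sign and decrease monotonically to 0 in absolute value (size ~ c/n), so the alternating series test gives convergence.
Check x = 23/10: comparison with the harmonic series Σ 1/n shows the series diverges.

(23/10, 37/10]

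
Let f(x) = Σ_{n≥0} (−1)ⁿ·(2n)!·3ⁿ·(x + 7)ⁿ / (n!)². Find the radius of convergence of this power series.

The ratio of consecutive coefficients is (2n+1)·(2n+2)/(n+1)² · 3 → 12.
Hence the series converges for |x + 7| < 1/(12) = 1/12, so the radius of convergence is 1/12.

R = 1/12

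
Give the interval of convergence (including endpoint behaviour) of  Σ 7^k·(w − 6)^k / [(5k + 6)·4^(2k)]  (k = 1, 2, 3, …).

Ratio test: |a_{k+1}/a_k| = [(5k + 6)/(5(k+1) + 6)] · 7/16 → 7/16 as k → ∞.
Convergence for |w − 6| · 7/16 < 1, i.e. |w − 6| < 16/7. So R = 16/7.
At w = 58/7: comparison with the harmonic series Σ 1/k shows the series diverges.
Endpoint w = 26/7: an alternating series whose terms decrease to 0 in absolute value, so it converges by the Leibniz criterion.

[26/7, 58/7)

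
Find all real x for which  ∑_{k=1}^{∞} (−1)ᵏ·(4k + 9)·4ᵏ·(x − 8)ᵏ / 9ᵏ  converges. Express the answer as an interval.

By the ratio test, |a_{k+1}/a_k| = [(4(k+1) + 9)/(4k + 9)] · 4/9 → 4/9.
The series converges when 4/9 · |x − 8| < 1, giving R = 9/4.
Check x = 41/4: the terms do not tend to 0, so the series diverges.
When x = 23/4, the terms have absolute value of order k, which does not tend to 0, so the series diverges by the divergence test.

(23/4, 41/4)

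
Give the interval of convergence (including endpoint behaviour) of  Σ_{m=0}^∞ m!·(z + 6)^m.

The ratio of consecutive coefficients is (m+1) → ∞.
The ratio grows without bound, so the series diverges whenever (z + 6) ≠ 0; it converges only at z = -6. R = 0.

{-6}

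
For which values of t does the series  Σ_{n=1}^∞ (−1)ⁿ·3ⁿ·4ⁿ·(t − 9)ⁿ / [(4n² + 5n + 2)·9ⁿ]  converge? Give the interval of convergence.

Apply the ratio test: |a_{n+1}| / |a_n| = [(4n² + 5n + 2)/(4(n+1)² + 5(n+1) + 2)] · 3·4/9, which tends to 4/3 as n → ∞.
Thus R = 1/(4/3) = 3/4.
When t = 39/4, the series is dominated by a constant times Σ 1/n², which converges (p = 2 > 1).
When t = 33/4, the terms are on the order of 1/n², so the series converges absolutely by comparison with the p-series (p = 2 > 1).

[33/4, 39/4]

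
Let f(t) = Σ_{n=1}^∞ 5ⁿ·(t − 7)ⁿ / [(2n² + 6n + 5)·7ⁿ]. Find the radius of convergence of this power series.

R = 7/5

Ratio test: |a_{n+1}/a_n| = [(2n² + 6n + 5)/(2(n+1)² + 6(n+1) + 5)] · 5/7 → 5/7 as n → ∞.
Hence the series converges for |t − 7| < 1/(5/7) = 7/5, so the radius of convergence is 7/5.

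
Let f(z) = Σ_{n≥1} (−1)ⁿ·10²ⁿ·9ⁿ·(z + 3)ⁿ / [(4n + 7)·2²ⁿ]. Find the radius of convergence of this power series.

R = 1/225

The ratio of consecutive coefficients is [(4n + 7)/(4(n+1) + 7)] · 100·9/4 → 225.
Thus R = 1/(225) = 1/225.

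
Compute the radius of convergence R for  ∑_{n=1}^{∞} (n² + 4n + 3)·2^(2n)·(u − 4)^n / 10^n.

By the ratio test, |a_{n+1}/a_n| = [((n+1)² + 4(n+1) + 3)/(n² + 4n + 3)] · 4/10 → 2/5.
Thus R = 1/(2/5) = 5/2.

R = 5/2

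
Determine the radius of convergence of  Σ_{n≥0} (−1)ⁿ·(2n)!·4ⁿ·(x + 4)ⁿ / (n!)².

The ratio of consecutive coefficients is (2n+1)·(2n+2)/(n+1)² · 4 → 16.
Convergence for |x + 4| · 16 < 1, i.e. |x + 4| < 1/16. So R = 1/16.

R = 1/16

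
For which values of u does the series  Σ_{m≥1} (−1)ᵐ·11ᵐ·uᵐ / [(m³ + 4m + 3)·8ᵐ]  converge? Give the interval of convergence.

Ratio test: |a_{m+1}/a_m| = [(m³ + 4m + 3)/((m+1)³ + 4(m+1) + 3)] · 11/8 → 11/8 as m → ∞.
Convergence for |u| · 11/8 < 1, i.e. |u| < 8/11. So R = 8/11.
When u = 8/11, the series is dominated by a constant times Σ 1/m³, which converges (p = 3 > 1).
At u = -8/11: absolute convergence follows by limit comparison with Σ 1/m³.

[-8/11, 8/11]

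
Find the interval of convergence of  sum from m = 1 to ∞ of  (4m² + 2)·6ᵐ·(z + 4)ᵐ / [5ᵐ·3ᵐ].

Apply the ratio test: |a_{m+1}| / |a_m| = [(4(m+1)² + 2)/(4m² + 2)] · 6/(5·3), which tends to 2/5 as m → ∞.
Convergence for |z + 4| · 2/5 < 1, i.e. |z + 4| < 5/2. So R = 5/2.
Endpoint z = -3/2: the terms do not tend to 0, so the series diverges.
When z = -13/2, the terms do not tend to 0, so the series diverges.

(-13/2, -3/2)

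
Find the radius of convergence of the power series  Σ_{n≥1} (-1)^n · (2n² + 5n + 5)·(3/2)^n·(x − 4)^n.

R = 2/3

Apply the ratio test: |a_{n+1}| / |a_n| = [(2(n+1)² + 5(n+1) + 5)/(2n² + 5n + 5)] · 3/2, which tends to 3/2 as n → ∞.
Thus R = 1/(3/2) = 2/3.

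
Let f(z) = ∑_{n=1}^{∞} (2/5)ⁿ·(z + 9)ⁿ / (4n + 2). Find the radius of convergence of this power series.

R = 5/2

By the ratio test, |a_{n+1}/a_n| = [(4n + 2)/(4(n+1) + 2)] · 2/5 → 2/5.
Thus R = 1/(2/5) = 5/2.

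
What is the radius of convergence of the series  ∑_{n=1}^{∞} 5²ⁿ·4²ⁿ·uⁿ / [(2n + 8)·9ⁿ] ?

By the ratio test, |a_{n+1}/a_n| = [(2n + 8)/(2(n+1) + 8)] · 25·16/9 → 400/9.
The series converges when 400/9 · |u| < 1, giving R = 9/400.

R = 9/400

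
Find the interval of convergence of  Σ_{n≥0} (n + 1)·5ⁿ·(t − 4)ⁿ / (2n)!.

(−∞, ∞)

Apply the ratio test: |a_{n+1}| / |a_n| = ((n+1) + 1)/(n + 1) · 5 · 1/[(2n+1)·(2n+2)], which tends to 0 as n → ∞.
Since the limit is 0 < 1 for every t, the series converges on all of ℝ and R = ∞.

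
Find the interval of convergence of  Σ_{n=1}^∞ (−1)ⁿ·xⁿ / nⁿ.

Root test: |a_n|^(1/n) = 1/n → 0.
The limit is 0 for every x, so R = ∞.

(−∞, ∞)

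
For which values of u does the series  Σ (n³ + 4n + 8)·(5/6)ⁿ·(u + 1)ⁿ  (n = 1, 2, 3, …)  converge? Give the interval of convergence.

(-11/5, 1/5)

Ratio test: |a_{n+1}/a_n| = [((n+1)³ + 4(n+1) + 8)/(n³ + 4n + 8)] · 5/6 → 5/6 as n → ∞.
Convergence for |u + 1| · 5/6 < 1, i.e. |u + 1| < 6/5. So R = 6/5.
Check u = 1/5: the terms do not tend to 0, so the series diverges.
Endpoint u = -11/5: the n-th term does not approach 0; divergence by the term test.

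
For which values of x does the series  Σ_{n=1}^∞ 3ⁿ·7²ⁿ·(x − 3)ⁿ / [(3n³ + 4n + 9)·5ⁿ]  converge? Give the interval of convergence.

Apply the ratio test: |a_{n+1}| / |a_n| = [(3n³ + 4n + 9)/(3(n+1)³ + 4(n+1) + 9)] · 3·49/5, which tends to 147/5 as n → ∞.
Convergence for |x − 3| · 147/5 < 1, i.e. |x − 3| < 5/147. So R = 5/147.
Check x = 446/147: absolute convergence follows by limit comparison with Σ 1/n³.
Check x = 436/147: the terms are on the order of 1/n³, so the series converges absolutely by comparison with the p-series (p = 3 > 1).

[436/147, 446/147]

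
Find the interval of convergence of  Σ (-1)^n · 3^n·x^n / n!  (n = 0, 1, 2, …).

Apply the ratio test: |a_{n+1}| / |a_n| = 3 · 1/(n+1), which tends to 0 as n → ∞.
The ratio tends to 0 regardless of x, hence R = ∞.

(−∞, ∞)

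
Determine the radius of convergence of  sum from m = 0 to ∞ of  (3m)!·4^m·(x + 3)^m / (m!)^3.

R = 1/108

Apply the ratio test: |a_{m+1}| / |a_m| = (3m+1)·(3m+2)·(3m+3)/(m+1)³ · 4, which tends to 108 as m → ∞.
Hence the series converges for |x + 3| < 1/(108) = 1/108, so the radius of convergence is 1/108.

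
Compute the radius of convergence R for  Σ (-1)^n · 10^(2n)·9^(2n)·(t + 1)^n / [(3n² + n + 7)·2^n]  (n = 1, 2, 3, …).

Ratio test: |a_{n+1}/a_n| = [(3n² + n + 7)/(3(n+1)² + (n+1) + 7)] · 100·81/2 → 4050 as n → ∞.
The series converges when 4050 · |t + 1| < 1, giving R = 1/4050.

R = 1/4050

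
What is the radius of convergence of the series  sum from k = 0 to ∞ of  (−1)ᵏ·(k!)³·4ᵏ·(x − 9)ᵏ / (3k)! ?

By the ratio test, |a_{k+1}/a_k| = (k+1)³/[(3k+1)·(3k+2)·(3k+3)] · 4 → 4/27.
The series converges when 4/27 · |x − 9| < 1, giving R = 27/4.

R = 27/4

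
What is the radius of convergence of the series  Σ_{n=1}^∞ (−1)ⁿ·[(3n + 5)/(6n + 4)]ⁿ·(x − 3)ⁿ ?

Applying the root test, |a_n|^(1/n) = (3n + 5)/(6n + 4) → 1/2.
Hence the series converges for |x − 3| < 1/(1/2) = 2, so the radius of convergence is 2.

R = 2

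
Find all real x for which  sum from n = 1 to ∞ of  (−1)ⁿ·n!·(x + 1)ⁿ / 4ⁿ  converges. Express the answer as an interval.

By the ratio test, |a_{n+1}/a_n| = (n+1) · 1/4 → ∞.
Since the ratio → ∞, the series diverges for every x ≠ -1, and R = 0.

{-1}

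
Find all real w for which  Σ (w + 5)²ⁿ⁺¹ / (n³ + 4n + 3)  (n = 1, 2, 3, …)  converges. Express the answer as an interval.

[-6, -4]

By the ratio test, |a_{n+1}/a_n| = (n³ + 4n + 3)/((n+1)³ + 4(n+1) + 3) → 1.
Successive powers of (w + 5) differ by 2, so the series converges when |w + 5|² · 1 < 1, i.e. |w + 5| < √(1) = 1. So R = 1.
At w = -4: the terms are on the order of 1/n³, so the series converges absolutely by comparison with the p-series (p = 3 > 1).
Endpoint w = -6: the series is dominated by a constant times Σ 1/n³, which converges (p = 3 > 1).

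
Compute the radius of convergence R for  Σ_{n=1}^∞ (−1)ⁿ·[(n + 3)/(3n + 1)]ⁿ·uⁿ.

Root test: |a_n|^(1/n) = (n + 3)/(3n + 1) → 1/3.
Thus R = 1/(1/3) = 3.

R = 3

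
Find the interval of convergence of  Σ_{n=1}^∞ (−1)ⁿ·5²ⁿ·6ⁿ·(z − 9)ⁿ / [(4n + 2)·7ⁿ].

Ratio test: |a_{n+1}/a_n| = [(4n + 2)/(4(n+1) + 2)] · 25·6/7 → 150/7 as n → ∞.
Thus R = 1/(150/7) = 7/150.
Check z = 1357/150: an alternating series whose terms decrease to 0 in absolute value, so it converges by the Leibniz criterion.
Endpoint z = 1343/150: the terms behave like c/n; limit comparison with the harmonic series gives divergence.

(1343/150, 1357/150]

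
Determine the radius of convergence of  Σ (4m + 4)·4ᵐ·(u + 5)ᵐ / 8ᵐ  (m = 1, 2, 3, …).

By the ratio test, |a_{m+1}/a_m| = [(4(m+1) + 4)/(4m + 4)] · 4/8 → 1/2.
The series converges when 1/2 · |u + 5| < 1, giving R = 2.

R = 2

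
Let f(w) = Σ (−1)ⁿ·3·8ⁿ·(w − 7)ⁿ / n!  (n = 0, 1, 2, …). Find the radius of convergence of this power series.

Ratio test: |a_{n+1}/a_n| = 3/3 · 8 · 1/(n+1) → 0 as n → ∞.
The ratio tends to 0 regardless of w, hence R = ∞.

R = ∞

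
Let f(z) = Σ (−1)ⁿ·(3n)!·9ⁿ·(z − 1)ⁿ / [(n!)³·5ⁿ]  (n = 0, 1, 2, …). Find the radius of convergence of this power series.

The ratio of consecutive coefficients is (3n+1)·(3n+2)·(3n+3)/(n+1)³ · 9/5 → 243/5.
The series converges when 243/5 · |z − 1| < 1, giving R = 5/243.

R = 5/243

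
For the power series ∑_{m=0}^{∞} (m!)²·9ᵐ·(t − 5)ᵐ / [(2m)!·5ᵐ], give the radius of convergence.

Apply the ratio test: |a_{m+1}| / |a_m| = (m+1)²/[(2m+1)·(2m+2)] · 9/5, which tends to 9/20 as m → ∞.
Hence the series converges for |t − 5| < 1/(9/20) = 20/9, so the radius of convergence is 20/9.

R = 20/9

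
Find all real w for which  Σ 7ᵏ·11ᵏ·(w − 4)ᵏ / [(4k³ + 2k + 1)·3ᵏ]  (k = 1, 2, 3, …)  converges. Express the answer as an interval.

[305/77, 311/77]

By the ratio test, |a_{k+1}/a_k| = [(4k³ + 2k + 1)/(4(k+1)³ + 2(k+1) + 1)] · 7·11/3 → 77/3.
The series converges when 77/3 · |w − 4| < 1, giving R = 3/77.
When w = 311/77, absolute convergence follows by limit comparison with Σ 1/k³.
Check w = 305/77: the terms are on the order of 1/k³, so the series converges absolutely by comparison with the p-series (p = 3 > 1).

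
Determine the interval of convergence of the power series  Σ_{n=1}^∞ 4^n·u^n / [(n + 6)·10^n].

[-5/2, 5/2)

Apply the ratio test: |a_{n+1}| / |a_n| = [(n + 6)/((n+1) + 6)] · 4/10, which tends to 2/5 as n → ∞.
Hence the series converges for |u| < 1/(2/5) = 5/2, so the radius of convergence is 5/2.
At u = 5/2: comparison with the harmonic series Σ 1/n shows the series diverges.
When u = -5/2, convergence follows from the alternating series test (terms decrease monotonically to 0).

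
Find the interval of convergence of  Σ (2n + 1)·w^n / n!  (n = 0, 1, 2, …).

(−∞, ∞)

The ratio of consecutive coefficients is (2(n+1) + 1)/(2n + 1) · 1/(n+1) → 0.
The ratio tends to 0 regardless of w, hence R = ∞.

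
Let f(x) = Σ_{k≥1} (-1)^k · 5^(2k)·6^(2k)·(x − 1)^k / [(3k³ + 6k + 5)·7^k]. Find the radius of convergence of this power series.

The ratio of consecutive coefficients is [(3k³ + 6k + 5)/(3(k+1)³ + 6(k+1) + 5)] · 25·36/7 → 900/7.
The series converges when 900/7 · |x − 1| < 1, giving R = 7/900.

R = 7/900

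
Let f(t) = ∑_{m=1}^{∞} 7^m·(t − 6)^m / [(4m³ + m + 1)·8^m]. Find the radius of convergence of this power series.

The ratio of consecutive coefficients is [(4m³ + m + 1)/(4(m+1)³ + (m+1) + 1)] · 7/8 → 7/8.
Convergence for |t − 6| · 7/8 < 1, i.e. |t − 6| < 8/7. So R = 8/7.

R = 8/7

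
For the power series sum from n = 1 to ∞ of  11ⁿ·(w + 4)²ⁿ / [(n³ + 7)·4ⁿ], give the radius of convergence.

R = 2√11/11

Apply the ratio test: |a_{n+1}| / |a_n| = [(n³ + 7)/((n+1)³ + 7)] · 11/4, which tends to 11/4 as n → ∞.
Since the exponent of (w + 4) increases by 2 each term, convergence requires |w + 4|² < 4/11, hence R = 2√11/11.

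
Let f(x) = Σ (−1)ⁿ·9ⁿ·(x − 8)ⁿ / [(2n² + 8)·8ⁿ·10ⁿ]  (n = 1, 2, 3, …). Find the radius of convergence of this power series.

Ratio test: |a_{n+1}/a_n| = [(2n² + 8)/(2(n+1)² + 8)] · 9/(8·10) → 9/80 as n → ∞.
The series converges when 9/80 · |x − 8| < 1, giving R = 80/9.

R = 80/9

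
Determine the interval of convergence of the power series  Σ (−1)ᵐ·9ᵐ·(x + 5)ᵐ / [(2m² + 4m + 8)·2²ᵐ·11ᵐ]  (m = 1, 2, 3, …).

[-89/9, -1/9]

Ratio test: |a_{m+1}/a_m| = [(2m² + 4m + 8)/(2(m+1)² + 4(m+1) + 8)] · 9/(4·11) → 9/44 as m → ∞.
Convergence for |x + 5| · 9/44 < 1, i.e. |x + 5| < 44/9. So R = 44/9.
At x = -1/9: absolute convergence follows by limit comparison with Σ 1/m².
At x = -89/9: absolute convergence follows by limit comparison with Σ 1/m².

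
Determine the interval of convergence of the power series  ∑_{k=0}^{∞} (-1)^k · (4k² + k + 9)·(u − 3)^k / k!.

The ratio of consecutive coefficients is (4(k+1)² + (k+1) + 9)/(4k² + k + 9) · 1/(k+1) → 0.
Since the limit is 0 < 1 for every u, the series converges on all of ℝ and R = ∞.

(−∞, ∞)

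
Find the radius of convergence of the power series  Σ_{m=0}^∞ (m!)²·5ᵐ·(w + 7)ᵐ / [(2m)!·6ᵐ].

Apply the ratio test: |a_{m+1}| / |a_m| = (m+1)²/[(2m+1)·(2m+2)] · 5/6, which tends to 5/24 as m → ∞.
Hence the series converges for |w + 7| < 1/(5/24) = 24/5, so the radius of convergence is 24/5.

R = 24/5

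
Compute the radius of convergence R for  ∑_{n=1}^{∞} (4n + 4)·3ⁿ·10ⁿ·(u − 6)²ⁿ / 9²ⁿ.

The ratio of consecutive coefficients is [(4(n+1) + 4)/(4n + 4)] · 3·10/81 → 10/27.
Writing y = (u − 6)², the series in y has radius 27/10, so |u − 6| < √(27/10) and R = 3√30/10.

R = 3√30/10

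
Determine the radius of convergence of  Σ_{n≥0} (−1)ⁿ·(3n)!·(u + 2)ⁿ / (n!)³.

R = 1/27

Ratio test: |a_{n+1}/a_n| = (3n+1)·(3n+2)·(3n+3)/(n+1)³ → 27 as n → ∞.
The series converges when 27 · |u + 2| < 1, giving R = 1/27.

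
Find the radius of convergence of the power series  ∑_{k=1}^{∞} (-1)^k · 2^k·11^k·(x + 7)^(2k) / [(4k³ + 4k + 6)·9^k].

By the ratio test, |a_{k+1}/a_k| = [(4k³ + 4k + 6)/(4(k+1)³ + 4(k+1) + 6)] · 2·11/9 → 22/9.
Successive powers of (x + 7) differ by 2, so the series converges when |x + 7|² · 22/9 < 1, i.e. |x + 7| < √(9/22). So R = 3√22/22.

R = 3√22/22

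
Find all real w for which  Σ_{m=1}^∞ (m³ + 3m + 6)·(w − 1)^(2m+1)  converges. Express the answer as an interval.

By the ratio test, |a_{m+1}/a_m| = ((m+1)³ + 3(m+1) + 6)/(m³ + 3m + 6) → 1.
Successive powers of (w − 1) differ by 2, so the series converges when |w − 1|² · 1 < 1, i.e. |w − 1| < √(1) = 1. So R = 1.
Endpoint w = 2: the m-th term does not approach 0; divergence by the term test.
At w = 0: the terms have absolute value of order m³, which does not tend to 0, so the series diverges by the divergence test.

(0, 2)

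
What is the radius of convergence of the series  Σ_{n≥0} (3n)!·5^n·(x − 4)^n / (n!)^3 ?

By the ratio test, |a_{n+1}/a_n| = (3n+1)·(3n+2)·(3n+3)/(n+1)³ · 5 → 135.
Convergence for |x − 4| · 135 < 1, i.e. |x − 4| < 1/135. So R = 1/135.

R = 1/135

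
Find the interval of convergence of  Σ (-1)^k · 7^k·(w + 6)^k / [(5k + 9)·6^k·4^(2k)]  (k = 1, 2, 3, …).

Apply the ratio test: |a_{k+1}| / |a_k| = [(5k + 9)/(5(k+1) + 9)] · 7/(6·16), which tends to 7/96 as k → ∞.
Hence the series converges for |w + 6| < 1/(7/96) = 96/7, so the radius of convergence is 96/7.
When w = 54/7, the terms alternate in sign and decrease monotonically to 0 in absolute value (size ~ c/k), so the alternating series test gives convergence.
Check w = -138/7: the terms are asymptotic to a nonzero constant times 1/k, so the series diverges by limit comparison with Σ 1/k.

(-138/7, 54/7]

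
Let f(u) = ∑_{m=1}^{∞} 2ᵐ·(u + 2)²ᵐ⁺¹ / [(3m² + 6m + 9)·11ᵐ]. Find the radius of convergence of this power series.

R = √22/2

By the ratio test, |a_{m+1}/a_m| = [(3m² + 6m + 9)/(3(m+1)² + 6(m+1) + 9)] · 2/11 → 2/11.
Since the exponent of (u + 2) increases by 2 each term, convergence requires |u + 2|² < 11/2, hence R = √22/2.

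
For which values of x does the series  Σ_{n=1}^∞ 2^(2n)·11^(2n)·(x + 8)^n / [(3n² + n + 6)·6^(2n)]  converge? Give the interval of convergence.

By the ratio test, |a_{n+1}/a_n| = [(3n² + n + 6)/(3(n+1)² + (n+1) + 6)] · 4·121/36 → 121/9.
Thus R = 1/(121/9) = 9/121.
Check x = -959/121: absolute convergence follows by limit comparison with Σ 1/n².
Endpoint x = -977/121: the series is dominated by a constant times Σ 1/n², which converges (p = 2 > 1).

[-977/121, -959/121]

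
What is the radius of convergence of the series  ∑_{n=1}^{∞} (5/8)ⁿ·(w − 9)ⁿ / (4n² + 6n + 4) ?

R = 8/5

The ratio of consecutive coefficients is [(4n² + 6n + 4)/(4(n+1)² + 6(n+1) + 4)] · 5/8 → 5/8.
Thus R = 1/(5/8) = 8/5.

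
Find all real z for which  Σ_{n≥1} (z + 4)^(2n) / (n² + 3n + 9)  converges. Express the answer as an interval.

[-5, -3]

Apply the ratio test: |a_{n+1}| / |a_n| = (n² + 3n + 9)/((n+1)² + 3(n+1) + 9), which tends to 1 as n → ∞.
Successive powers of (z + 4) differ by 2, so the series converges when |z + 4|² · 1 < 1, i.e. |z + 4| < √(1) = 1. So R = 1.
When z = -3, absolute convergence follows by limit comparison with Σ 1/n².
Check z = -5: the terms are on the order of 1/n², so the series converges absolutely by comparison with the p-series (p = 2 > 1).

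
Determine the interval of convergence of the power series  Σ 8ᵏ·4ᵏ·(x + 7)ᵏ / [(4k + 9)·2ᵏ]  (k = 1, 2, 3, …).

[-113/16, -111/16)

Ratio test: |a_{k+1}/a_k| = [(4k + 9)/(4(k+1) + 9)] · 8·4/2 → 16 as k → ∞.
Convergence for |x + 7| · 16 < 1, i.e. |x + 7| < 1/16. So R = 1/16.
At x = -111/16: the terms are asymptotic to a nonzero constant times 1/k, so the series diverges by limit comparison with Σ 1/k.
At x = -113/16: convergence follows from the alternating series test (terms decrease monotonically to 0).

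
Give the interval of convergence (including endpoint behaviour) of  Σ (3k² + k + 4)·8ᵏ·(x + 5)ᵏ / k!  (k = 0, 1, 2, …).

The ratio of consecutive coefficients is (3(k+1)² + (k+1) + 4)/(3k² + k + 4) · 8 · 1/(k+1) → 0.
The limit is 0, so the series converges for all x; R = ∞.

(−∞, ∞)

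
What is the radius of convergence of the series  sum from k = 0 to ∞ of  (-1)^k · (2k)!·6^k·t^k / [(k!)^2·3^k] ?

Ratio test: |a_{k+1}/a_k| = (2k+1)·(2k+2)/(k+1)² · 6/3 → 8 as k → ∞.
Convergence for |t| · 8 < 1, i.e. |t| < 1/8. So R = 1/8.

R = 1/8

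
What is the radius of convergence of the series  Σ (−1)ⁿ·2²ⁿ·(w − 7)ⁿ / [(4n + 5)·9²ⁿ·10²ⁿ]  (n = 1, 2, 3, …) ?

R = 2025

Ratio test: |a_{n+1}/a_n| = [(4n + 5)/(4(n+1) + 5)] · 4/(81·100) → 1/2025 as n → ∞.
Convergence for |w − 7| · 1/2025 < 1, i.e. |w − 7| < 2025. So R = 2025.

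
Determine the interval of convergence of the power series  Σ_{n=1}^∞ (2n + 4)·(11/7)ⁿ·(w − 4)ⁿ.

Apply the ratio test: |a_{n+1}| / |a_n| = [(2(n+1) + 4)/(2n + 4)] · 11/7, which tends to 11/7 as n → ∞.
Hence the series converges for |w − 4| < 1/(11/7) = 7/11, so the radius of convergence is 7/11.
Check w = 51/11: the terms have absolute value of order n, which does not tend to 0, so the series diverges by the divergence test.
Check w = 37/11: the terms have absolute value of order n, which does not tend to 0, so the series diverges by the divergence test.

(37/11, 51/11)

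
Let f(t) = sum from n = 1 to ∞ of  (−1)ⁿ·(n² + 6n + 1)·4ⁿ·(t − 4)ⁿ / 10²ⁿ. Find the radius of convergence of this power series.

R = 25

By the ratio test, |a_{n+1}/a_n| = [((n+1)² + 6(n+1) + 1)/(n² + 6n + 1)] · 4/100 → 1/25.
Convergence for |t − 4| · 1/25 < 1, i.e. |t − 4| < 25. So R = 25.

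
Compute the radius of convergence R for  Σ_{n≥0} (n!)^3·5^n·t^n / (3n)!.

R = 27/5

The ratio of consecutive coefficients is (n+1)³/[(3n+1)·(3n+2)·(3n+3)] · 5 → 5/27.
Thus R = 1/(5/27) = 27/5.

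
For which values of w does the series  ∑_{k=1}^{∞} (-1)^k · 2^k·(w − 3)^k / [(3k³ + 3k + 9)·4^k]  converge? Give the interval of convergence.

Ratio test: |a_{k+1}/a_k| = [(3k³ + 3k + 9)/(3(k+1)³ + 3(k+1) + 9)] · 2/4 → 1/2 as k → ∞.
Hence the series converges for |w − 3| < 1/(1/2) = 2, so the radius of convergence is 2.
Check w = 5: absolute convergence follows by limit comparison with Σ 1/k³.
When w = 1, absolute convergence follows by limit comparison with Σ 1/k³.

[1, 5]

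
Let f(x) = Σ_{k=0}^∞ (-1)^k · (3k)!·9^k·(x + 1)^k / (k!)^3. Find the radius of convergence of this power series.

By the ratio test, |a_{k+1}/a_k| = (3k+1)·(3k+2)·(3k+3)/(k+1)³ · 9 → 243.
Convergence for |x + 1| · 243 < 1, i.e. |x + 1| < 1/243. So R = 1/243.

R = 1/243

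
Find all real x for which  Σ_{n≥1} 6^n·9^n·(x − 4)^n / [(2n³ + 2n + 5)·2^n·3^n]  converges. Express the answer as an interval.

Ratio test: |a_{n+1}/a_n| = [(2n³ + 2n + 5)/(2(n+1)³ + 2(n+1) + 5)] · 6·9/(2·3) → 9 as n → ∞.
Convergence for |x − 4| · 9 < 1, i.e. |x − 4| < 1/9. So R = 1/9.
Check x = 37/9: the terms are on the order of 1/n³, so the series converges absolutely by comparison with the p-series (p = 3 > 1).
Endpoint x = 35/9: absolute convergence follows by limit comparison with Σ 1/n³.

[35/9, 37/9]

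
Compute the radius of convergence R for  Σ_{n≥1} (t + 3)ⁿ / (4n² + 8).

R = 1

Apply the ratio test: |a_{n+1}| / |a_n| = (4n² + 8)/(4(n+1)² + 8), which tends to 1 as n → ∞.
Convergence for |t + 3| < 1, so R = 1.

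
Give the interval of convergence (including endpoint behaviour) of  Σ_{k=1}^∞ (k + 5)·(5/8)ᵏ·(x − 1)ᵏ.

Apply the ratio test: |a_{k+1}| / |a_k| = [((k+1) + 5)/(k + 5)] · 5/8, which tends to 5/8 as k → ∞.
The series converges when 5/8 · |x − 1| < 1, giving R = 8/5.
At x = 13/5: the k-th term does not approach 0; divergence by the term test.
When x = -3/5, the terms have absolute value of order k, which does not tend to 0, so the series diverges by the divergence test.

(-3/5, 13/5)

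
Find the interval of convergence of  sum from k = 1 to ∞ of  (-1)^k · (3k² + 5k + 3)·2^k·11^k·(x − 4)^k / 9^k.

(79/22, 97/22)

The ratio of consecutive coefficients is [(3(k+1)² + 5(k+1) + 3)/(3k² + 5k + 3)] · 2·11/9 → 22/9.
Hence the series converges for |x − 4| < 1/(22/9) = 9/22, so the radius of convergence is 9/22.
At x = 97/22: the k-th term does not approach 0; divergence by the term test.
At x = 79/22: the terms have absolute value of order k², which does not tend to 0, so the series diverges by the divergence test.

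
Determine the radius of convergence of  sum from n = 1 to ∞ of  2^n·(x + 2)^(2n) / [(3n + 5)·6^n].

The ratio of consecutive coefficients is [(3n + 5)/(3(n+1) + 5)] · 2/6 → 1/3.
Successive powers of (x + 2) differ by 2, so the series converges when |x + 2|² · 1/3 < 1, i.e. |x + 2| < √(3). So R = √3.

R = √3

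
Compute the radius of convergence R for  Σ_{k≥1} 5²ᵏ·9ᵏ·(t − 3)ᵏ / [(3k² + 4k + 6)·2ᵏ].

Ratio test: |a_{k+1}/a_k| = [(3k² + 4k + 6)/(3(k+1)² + 4(k+1) + 6)] · 25·9/2 → 225/2 as k → ∞.
Thus R = 1/(225/2) = 2/225.

R = 2/225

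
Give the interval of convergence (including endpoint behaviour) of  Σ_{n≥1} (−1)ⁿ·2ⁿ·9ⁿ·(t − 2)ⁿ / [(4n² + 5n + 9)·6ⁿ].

[5/3, 7/3]

Apply the ratio test: |a_{n+1}| / |a_n| = [(4n² + 5n + 9)/(4(n+1)² + 5(n+1) + 9)] · 2·9/6, which tends to 3 as n → ∞.
Hence the series converges for |t − 2| < 1/(3) = 1/3, so the radius of convergence is 1/3.
At t = 7/3: the series is dominated by a constant times Σ 1/n², which converges (p = 2 > 1).
Endpoint t = 5/3: the series is dominated by a constant times Σ 1/n², which converges (p = 2 > 1).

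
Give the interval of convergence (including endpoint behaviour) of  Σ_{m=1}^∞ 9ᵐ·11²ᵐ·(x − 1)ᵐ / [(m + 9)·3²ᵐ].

Ratio test: |a_{m+1}/a_m| = [(m + 9)/((m+1) + 9)] · 9·121/9 → 121 as m → ∞.
Convergence for |x − 1| · 121 < 1, i.e. |x − 1| < 1/121. So R = 1/121.
When x = 122/121, comparison with the harmonic series Σ 1/m shows the series diverges.
Endpoint x = 120/121: an alternating series whose terms decrease to 0 in absolute value, so it converges by the Leibniz criterion.

[120/121, 122/121)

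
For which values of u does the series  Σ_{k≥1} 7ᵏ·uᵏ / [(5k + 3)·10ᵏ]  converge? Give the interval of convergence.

Apply the ratio test: |a_{k+1}| / |a_k| = [(5k + 3)/(5(k+1) + 3)] · 7/10, which tends to 7/10 as k → ∞.
The series converges when 7/10 · |u| < 1, giving R = 10/7.
When u = 10/7, the terms behave like c/k; limit comparison with the harmonic series gives divergence.
Endpoint u = -10/7: convergence follows from the alternating series test (terms decrease monotonically to 0).

[-10/7, 10/7)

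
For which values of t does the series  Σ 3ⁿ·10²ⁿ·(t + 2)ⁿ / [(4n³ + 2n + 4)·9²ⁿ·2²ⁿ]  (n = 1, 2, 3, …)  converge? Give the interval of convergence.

[-77/25, -23/25]

Ratio test: |a_{n+1}/a_n| = [(4n³ + 2n + 4)/(4(n+1)³ + 2(n+1) + 4)] · 3·100/(81·4) → 25/27 as n → ∞.
Hence the series converges for |t + 2| < 1/(25/27) = 27/25, so the radius of convergence is 27/25.
Check t = -23/25: the terms are on the order of 1/n³, so the series converges absolutely by comparison with the p-series (p = 3 > 1).
Endpoint t = -77/25: the series is dominated by a constant times Σ 1/n³, which converges (p = 3 > 1).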